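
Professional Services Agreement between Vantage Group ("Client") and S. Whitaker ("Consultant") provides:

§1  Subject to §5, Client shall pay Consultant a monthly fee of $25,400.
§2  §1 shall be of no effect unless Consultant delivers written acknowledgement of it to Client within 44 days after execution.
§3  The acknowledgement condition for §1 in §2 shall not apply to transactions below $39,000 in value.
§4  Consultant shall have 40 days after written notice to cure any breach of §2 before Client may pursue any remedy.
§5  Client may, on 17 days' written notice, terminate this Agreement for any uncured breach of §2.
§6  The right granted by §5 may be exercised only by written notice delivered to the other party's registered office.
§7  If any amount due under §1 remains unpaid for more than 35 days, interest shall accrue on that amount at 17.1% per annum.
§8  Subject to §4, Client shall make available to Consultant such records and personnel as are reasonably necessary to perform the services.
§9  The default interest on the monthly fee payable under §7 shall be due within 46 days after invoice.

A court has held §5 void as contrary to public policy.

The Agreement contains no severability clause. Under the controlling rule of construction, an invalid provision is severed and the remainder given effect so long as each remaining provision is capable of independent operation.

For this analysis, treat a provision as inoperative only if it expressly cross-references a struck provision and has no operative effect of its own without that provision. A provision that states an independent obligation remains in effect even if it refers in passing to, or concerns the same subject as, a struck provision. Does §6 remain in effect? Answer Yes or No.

§5 is struck. §6 has no operative effect of its own apart from §5 and is therefore inoperative. Although §1 refers to §5, its operative terms do not depend on §5, so it remains in effect. With no severability clause, the stated default rule severs what cannot stand and enforces each remaining provision that can operate on its own. That leaves §1, §2, §3, §4, §7, §8, and §9 in effect. §6 is among the inoperative provisions, so the answer is no.

No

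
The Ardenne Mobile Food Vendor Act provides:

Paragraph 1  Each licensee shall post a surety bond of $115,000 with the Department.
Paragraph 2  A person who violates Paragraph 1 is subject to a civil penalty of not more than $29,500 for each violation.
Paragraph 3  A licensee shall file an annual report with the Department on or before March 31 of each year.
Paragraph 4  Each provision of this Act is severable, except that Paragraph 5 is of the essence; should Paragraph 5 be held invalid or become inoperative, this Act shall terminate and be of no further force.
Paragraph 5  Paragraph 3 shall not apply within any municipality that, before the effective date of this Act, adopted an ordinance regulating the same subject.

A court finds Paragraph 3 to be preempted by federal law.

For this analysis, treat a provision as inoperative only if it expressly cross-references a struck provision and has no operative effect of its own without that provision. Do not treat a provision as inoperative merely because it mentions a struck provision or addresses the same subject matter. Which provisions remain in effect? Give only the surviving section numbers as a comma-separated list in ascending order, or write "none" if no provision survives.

Paragraph 3 is struck. Paragraph 5 operates only by reference to Paragraph 3, so it falls with Paragraph 3. Paragraph 4 makes Paragraph 5 an essential term, and Paragraph 5 has been rendered inoperative by the cascade; under Paragraph 4, the entire Act is therefore void. No provision of the Act survives.

none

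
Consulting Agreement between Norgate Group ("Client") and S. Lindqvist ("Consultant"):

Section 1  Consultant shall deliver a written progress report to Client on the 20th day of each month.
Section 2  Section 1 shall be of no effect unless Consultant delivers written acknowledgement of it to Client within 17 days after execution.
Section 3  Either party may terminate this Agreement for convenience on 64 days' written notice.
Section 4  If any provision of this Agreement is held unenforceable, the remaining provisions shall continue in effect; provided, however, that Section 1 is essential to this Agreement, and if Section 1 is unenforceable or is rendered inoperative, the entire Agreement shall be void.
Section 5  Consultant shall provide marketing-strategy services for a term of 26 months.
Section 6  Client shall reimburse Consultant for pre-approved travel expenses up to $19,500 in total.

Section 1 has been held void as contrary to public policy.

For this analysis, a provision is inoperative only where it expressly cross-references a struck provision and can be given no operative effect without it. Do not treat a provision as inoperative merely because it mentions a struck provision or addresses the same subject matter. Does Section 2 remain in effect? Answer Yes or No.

No

Section 1 is struck. Section 2 has no operative effect of its own apart from Section 1 and is therefore inoperative. Section 4 makes Section 1 an essential term, and Section 1 is the provision held invalid; under Section 4, the entire Agreement is therefore void. No provision of the Agreement survives. Section 2 is among the inoperative provisions, so the answer is no.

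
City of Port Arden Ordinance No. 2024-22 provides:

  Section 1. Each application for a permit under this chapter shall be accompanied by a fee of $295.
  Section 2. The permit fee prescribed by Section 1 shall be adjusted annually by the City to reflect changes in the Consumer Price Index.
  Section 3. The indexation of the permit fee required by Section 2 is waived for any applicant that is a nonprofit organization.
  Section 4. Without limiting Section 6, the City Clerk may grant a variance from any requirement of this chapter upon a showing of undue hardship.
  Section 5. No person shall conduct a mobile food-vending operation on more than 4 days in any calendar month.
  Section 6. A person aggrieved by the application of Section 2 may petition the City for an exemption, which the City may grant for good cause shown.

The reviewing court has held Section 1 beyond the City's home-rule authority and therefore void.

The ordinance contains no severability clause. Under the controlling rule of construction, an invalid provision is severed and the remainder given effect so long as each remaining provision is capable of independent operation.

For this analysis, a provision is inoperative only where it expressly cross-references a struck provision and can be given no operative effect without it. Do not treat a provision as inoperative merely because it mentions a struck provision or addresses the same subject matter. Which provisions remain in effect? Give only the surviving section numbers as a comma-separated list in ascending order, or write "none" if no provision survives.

Section 1 is struck. The whole of Section 2 is the indexation of the permit fee, defined by reference to Section 1, so Section 2 cannot stand once Section 1 is removed. Section 3 operates only by reference to Section 2, so it falls with Section 2. Section 6 merely fixes the exemption procedure for Section 2; with Section 2 gone it has nothing to operate on and falls away. Section 4 mentions Section 6 but its own obligation stands independently of Section 6, so Section 4 is not affected. With no severability clause, the stated default rule severs what cannot stand and enforces each remaining provision that can operate on its own. That leaves Section 4 and Section 5 in effect.

4, 5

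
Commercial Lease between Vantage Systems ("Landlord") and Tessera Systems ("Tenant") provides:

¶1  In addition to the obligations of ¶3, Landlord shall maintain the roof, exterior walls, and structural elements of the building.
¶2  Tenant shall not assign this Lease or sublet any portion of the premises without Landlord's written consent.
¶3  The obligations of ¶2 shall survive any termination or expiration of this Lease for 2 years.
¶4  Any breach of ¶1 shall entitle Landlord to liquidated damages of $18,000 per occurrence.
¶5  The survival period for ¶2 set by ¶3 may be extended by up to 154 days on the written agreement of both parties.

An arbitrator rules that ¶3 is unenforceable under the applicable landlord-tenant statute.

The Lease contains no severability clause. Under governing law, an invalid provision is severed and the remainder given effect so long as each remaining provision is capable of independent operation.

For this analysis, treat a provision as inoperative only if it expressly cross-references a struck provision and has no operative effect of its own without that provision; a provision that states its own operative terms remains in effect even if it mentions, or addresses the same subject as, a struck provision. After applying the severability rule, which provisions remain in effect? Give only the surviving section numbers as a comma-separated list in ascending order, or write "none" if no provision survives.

1, 2, 4

¶3 is struck. The whole of ¶5 is the extension of the survival period for ¶2, defined by reference to ¶3, so ¶5 cannot stand once ¶3 is removed. Although ¶1 refers to ¶3, its operative terms do not depend on ¶3, so it remains in effect. Under the stated default rule, only provisions that cannot operate independently fall away; the rest are enforced. That leaves ¶1, ¶2, and ¶4 in effect.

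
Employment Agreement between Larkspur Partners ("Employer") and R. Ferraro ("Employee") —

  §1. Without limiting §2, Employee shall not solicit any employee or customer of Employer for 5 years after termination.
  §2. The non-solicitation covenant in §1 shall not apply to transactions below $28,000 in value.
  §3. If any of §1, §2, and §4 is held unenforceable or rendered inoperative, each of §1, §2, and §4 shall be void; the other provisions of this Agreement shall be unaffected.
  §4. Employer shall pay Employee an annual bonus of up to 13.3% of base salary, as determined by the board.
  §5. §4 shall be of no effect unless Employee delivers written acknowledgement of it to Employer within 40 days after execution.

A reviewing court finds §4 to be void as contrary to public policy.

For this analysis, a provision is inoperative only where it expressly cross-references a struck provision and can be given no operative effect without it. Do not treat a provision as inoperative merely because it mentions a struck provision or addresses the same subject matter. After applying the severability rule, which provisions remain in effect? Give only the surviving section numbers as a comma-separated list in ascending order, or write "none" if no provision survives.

§4 is struck. §5 operates only by reference to §4, so it falls with §4. §3 declares §1, §2, and §4 mutually dependent; since one of them has fallen, all of them are of no effect. That brings down §1 and §2 as well. The remainder continues in force under §3. Only §3 remains in effect.

3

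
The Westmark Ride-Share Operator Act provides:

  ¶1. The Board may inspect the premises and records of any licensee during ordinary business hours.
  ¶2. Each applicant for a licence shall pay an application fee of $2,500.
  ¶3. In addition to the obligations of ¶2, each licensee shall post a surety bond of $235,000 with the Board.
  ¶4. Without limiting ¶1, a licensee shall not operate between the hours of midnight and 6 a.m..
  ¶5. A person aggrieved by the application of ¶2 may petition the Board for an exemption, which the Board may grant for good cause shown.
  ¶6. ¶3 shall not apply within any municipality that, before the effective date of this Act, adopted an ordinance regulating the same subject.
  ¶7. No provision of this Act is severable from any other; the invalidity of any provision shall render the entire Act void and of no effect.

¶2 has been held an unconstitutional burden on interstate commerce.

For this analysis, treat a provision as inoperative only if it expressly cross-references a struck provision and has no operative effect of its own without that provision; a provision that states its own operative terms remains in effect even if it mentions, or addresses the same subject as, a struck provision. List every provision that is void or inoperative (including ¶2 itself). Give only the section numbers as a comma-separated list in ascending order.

¶2 is struck. ¶5 has no operative effect of its own apart from ¶2 and is therefore inoperative. ¶7 provides that the Act is not severable, so the invalidity of any one provision voids the entire Act. No provision of the Act survives.

1, 2, 3, 4, 5, 6, 7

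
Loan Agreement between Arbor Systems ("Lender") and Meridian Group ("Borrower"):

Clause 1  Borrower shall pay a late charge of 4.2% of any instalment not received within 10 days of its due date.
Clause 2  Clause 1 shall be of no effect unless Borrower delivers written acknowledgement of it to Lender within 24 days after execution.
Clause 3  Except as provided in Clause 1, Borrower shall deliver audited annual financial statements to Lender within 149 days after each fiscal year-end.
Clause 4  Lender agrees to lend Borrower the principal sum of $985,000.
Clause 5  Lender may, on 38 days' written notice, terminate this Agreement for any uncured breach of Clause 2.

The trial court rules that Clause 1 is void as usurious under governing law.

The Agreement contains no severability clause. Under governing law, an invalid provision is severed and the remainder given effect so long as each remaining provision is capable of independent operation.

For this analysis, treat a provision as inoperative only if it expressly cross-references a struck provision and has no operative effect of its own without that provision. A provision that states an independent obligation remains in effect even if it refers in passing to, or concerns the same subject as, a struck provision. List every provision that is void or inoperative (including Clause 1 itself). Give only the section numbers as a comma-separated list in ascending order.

Clause 1 is struck. Clause 2 has no operative effect of its own apart from Clause 1 and is therefore inoperative. Clause 5 merely fixes the termination right for breach of Clause 2; with Clause 2 gone it has nothing to operate on and falls away. Clause 3 mentions Clause 1 but its own obligation stands independently of Clause 1, so Clause 3 is not affected. Under the stated default rule, only provisions that cannot operate independently fall away; the rest are enforced. Clause 3 and Clause 4 remain in effect.

1, 2, 5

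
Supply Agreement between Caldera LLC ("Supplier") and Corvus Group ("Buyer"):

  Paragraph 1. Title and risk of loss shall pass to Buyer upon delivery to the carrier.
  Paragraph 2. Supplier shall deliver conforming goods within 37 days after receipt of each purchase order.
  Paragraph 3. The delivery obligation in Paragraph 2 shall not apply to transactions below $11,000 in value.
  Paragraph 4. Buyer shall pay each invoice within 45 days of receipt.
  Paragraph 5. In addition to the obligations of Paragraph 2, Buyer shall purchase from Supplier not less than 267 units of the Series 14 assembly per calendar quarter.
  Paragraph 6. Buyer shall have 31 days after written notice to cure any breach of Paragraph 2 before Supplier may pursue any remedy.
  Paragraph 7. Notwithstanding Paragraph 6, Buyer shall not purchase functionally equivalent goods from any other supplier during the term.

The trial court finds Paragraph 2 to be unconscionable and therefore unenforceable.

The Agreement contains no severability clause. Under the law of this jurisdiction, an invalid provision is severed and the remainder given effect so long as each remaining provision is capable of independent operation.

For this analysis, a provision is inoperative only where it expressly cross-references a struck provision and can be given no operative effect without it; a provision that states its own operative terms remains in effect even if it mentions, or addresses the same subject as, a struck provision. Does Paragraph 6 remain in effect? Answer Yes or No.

No

Paragraph 2 is struck. The whole of Paragraph 3 is the carve-out from the delivery obligation, defined by reference to Paragraph 2, so Paragraph 3 cannot stand once Paragraph 2 is removed. Paragraph 6 merely fixes the cure period for breach of Paragraph 2; with Paragraph 2 gone it has nothing to operate on and falls away. Although Paragraph 7 refers to Paragraph 6, its operative terms do not depend on Paragraph 6, so it remains in effect. Although Paragraph 5 refers to Paragraph 2, its operative terms do not depend on Paragraph 2, so it remains in effect. With no severability clause, the stated default rule severs what cannot stand and enforces each remaining provision that can operate on its own. That leaves Paragraph 1, Paragraph 4, Paragraph 5, and Paragraph 7 in effect. Paragraph 6 is among the inoperative provisions, so the answer is no.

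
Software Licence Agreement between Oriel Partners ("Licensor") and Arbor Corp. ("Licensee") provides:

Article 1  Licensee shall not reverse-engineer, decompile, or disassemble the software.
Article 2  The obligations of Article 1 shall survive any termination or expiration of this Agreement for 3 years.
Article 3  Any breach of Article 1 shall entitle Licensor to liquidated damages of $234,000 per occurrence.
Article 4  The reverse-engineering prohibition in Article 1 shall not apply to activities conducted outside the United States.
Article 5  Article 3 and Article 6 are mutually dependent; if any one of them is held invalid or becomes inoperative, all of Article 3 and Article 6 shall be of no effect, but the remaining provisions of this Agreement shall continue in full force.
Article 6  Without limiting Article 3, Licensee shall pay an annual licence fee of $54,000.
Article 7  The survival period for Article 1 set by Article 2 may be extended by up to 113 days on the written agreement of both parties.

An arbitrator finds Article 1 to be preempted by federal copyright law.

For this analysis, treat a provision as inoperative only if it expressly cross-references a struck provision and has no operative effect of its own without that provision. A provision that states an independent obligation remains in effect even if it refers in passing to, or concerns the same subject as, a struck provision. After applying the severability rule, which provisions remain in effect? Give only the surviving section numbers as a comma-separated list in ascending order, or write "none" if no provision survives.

Article 1 is struck. The only function of Article 2 is the survival period for Article 1, so it cannot stand once Article 1 is removed. Article 3 operates only by reference to Article 1, so it falls with Article 1. The whole of Article 4 is the carve-out from the reverse-engineering prohibition, defined by reference to Article 1, so Article 4 cannot stand once Article 1 is removed. Article 7 has no operative effect of its own apart from Article 2 and is therefore inoperative. Article 5 declares Article 3 and Article 6 mutually dependent; since one of them has fallen, all of them are of no effect. That brings down Article 6 as well. The remainder continues in force under Article 5. Only Article 5 remains in effect.

5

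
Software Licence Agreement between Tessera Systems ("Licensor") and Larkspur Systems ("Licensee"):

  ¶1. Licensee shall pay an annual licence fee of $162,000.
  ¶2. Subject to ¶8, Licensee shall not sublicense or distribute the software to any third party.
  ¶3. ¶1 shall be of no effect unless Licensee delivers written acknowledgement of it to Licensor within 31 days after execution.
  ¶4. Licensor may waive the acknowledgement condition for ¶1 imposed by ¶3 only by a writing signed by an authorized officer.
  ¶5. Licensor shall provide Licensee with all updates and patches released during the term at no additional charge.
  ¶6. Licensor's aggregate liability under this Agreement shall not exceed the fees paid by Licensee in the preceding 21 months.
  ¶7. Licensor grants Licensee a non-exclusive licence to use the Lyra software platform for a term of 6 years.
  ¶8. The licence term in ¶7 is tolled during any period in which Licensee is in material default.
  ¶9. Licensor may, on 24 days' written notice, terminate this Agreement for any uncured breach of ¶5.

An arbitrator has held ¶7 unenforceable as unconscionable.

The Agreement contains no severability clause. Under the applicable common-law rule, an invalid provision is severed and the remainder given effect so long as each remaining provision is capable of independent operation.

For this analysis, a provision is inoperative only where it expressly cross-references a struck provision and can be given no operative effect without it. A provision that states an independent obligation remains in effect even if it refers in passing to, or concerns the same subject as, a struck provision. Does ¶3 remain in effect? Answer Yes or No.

Yes

¶7 is struck. ¶8 does nothing except set the tolling of the licence term by reference to ¶7; with ¶7 gone it has no independent effect and is inoperative. Although ¶2 refers to ¶8, its operative terms do not depend on ¶8, so it remains in effect. Under the stated default rule, only provisions that cannot operate independently fall away; the rest are enforced. That leaves ¶1, ¶2, ¶3, ¶4, ¶5, ¶6, and ¶9 in effect. ¶3 is among the surviving provisions, so the answer is yes.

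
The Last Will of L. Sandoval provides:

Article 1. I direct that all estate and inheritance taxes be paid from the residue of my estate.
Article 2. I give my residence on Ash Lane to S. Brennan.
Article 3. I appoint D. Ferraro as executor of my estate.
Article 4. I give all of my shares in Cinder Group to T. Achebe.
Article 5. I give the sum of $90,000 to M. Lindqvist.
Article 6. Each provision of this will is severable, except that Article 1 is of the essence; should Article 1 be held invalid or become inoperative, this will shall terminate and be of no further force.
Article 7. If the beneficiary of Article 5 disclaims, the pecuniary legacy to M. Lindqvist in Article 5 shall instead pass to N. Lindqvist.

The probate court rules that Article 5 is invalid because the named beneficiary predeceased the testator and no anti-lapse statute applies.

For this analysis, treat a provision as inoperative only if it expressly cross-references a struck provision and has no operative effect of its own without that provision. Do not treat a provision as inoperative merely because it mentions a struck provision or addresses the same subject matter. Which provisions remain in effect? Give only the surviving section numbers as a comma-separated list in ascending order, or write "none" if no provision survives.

Article 5 is struck. The only function of Article 7 is the alternative disposition for Article 5, so it cannot stand once Article 5 is removed. Article 6 makes Article 1 an essential term, but Article 1 is unaffected, so the severability proviso in Article 6 preserves the remaining provisions. The provisions still in force are Article 1, Article 2, Article 3, Article 4, and Article 6.

1, 2, 3, 4, 6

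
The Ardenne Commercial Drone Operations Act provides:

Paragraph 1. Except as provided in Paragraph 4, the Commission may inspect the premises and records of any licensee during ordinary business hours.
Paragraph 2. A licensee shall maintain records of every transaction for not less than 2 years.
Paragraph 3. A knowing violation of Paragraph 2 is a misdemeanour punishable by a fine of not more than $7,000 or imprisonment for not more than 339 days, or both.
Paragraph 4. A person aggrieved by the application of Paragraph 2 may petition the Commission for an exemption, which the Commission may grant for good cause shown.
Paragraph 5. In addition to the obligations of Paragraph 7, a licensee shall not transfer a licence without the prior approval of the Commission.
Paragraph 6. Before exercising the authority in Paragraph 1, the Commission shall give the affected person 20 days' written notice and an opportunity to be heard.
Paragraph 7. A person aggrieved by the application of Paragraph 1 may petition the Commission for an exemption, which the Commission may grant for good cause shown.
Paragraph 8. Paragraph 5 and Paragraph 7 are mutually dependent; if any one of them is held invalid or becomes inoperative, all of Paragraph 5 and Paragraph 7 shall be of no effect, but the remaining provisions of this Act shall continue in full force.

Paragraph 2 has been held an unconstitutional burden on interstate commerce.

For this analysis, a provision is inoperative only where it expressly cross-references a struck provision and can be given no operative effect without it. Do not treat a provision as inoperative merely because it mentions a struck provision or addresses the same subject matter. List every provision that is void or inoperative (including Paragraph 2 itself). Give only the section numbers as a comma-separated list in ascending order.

2, 3, 4

Paragraph 2 is struck. Paragraph 3 operates only by reference to Paragraph 2, so it falls with Paragraph 2. Paragraph 4 merely fixes the exemption procedure for Paragraph 2; with Paragraph 2 gone it has nothing to operate on and falls away. Paragraph 1 mentions Paragraph 4 but its own obligation stands independently of Paragraph 4, so Paragraph 1 is not affected. Paragraph 8 ties Paragraph 5 and Paragraph 7 together, but none of those is affected here; the remaining provisions continue in force under Paragraph 8. Paragraph 1, Paragraph 5, Paragraph 6, Paragraph 7, and Paragraph 8 remain in effect.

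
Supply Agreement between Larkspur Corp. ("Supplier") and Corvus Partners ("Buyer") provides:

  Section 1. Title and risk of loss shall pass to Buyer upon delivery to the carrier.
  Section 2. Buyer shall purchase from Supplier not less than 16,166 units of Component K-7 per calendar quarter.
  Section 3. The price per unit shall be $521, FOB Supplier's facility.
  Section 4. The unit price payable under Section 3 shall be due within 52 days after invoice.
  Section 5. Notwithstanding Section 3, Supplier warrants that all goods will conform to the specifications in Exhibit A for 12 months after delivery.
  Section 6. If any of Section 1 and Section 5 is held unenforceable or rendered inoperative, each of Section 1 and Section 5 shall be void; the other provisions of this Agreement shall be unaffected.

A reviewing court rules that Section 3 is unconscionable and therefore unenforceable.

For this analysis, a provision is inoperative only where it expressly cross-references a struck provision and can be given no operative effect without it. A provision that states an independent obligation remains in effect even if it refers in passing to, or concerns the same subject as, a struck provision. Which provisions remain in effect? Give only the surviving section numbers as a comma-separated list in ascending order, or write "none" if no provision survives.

1, 2, 5, 6

Section 3 is struck. Section 4 does nothing except set the payment deadline for the unit price by reference to Section 3; with Section 3 gone it has no independent effect and is inoperative. Although Section 5 refers to Section 3, its operative terms do not depend on Section 3, so it remains in effect. Section 6 ties Section 1 and Section 5 together, but none of those is affected here; the remaining provisions continue in force under Section 6. Section 1, Section 2, Section 5, and Section 6 remain in effect.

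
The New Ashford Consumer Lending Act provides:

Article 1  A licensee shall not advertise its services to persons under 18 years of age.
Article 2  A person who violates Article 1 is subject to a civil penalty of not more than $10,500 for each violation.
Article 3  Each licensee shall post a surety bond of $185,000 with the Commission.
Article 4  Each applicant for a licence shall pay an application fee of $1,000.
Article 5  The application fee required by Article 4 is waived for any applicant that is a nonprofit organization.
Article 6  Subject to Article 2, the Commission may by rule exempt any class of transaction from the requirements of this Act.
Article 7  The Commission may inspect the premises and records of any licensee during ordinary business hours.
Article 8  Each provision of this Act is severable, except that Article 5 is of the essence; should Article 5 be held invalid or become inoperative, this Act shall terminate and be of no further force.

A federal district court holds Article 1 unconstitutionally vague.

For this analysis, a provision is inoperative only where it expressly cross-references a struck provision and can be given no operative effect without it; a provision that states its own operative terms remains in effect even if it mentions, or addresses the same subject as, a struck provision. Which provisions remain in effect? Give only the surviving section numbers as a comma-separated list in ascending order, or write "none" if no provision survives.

Article 1 is struck. The only function of Article 2 is the civil penalty for violating Article 1, so it cannot stand once Article 1 is removed. Article 6 mentions Article 2 but its own obligation stands independently of Article 2, so Article 6 is not affected. Article 8 makes Article 5 an essential term, but Article 5 is unaffected, so the severability proviso in Article 8 preserves the remaining provisions. That leaves Article 3, Article 4, Article 5, Article 6, Article 7, and Article 8 in effect.

3, 4, 5, 6, 7, 8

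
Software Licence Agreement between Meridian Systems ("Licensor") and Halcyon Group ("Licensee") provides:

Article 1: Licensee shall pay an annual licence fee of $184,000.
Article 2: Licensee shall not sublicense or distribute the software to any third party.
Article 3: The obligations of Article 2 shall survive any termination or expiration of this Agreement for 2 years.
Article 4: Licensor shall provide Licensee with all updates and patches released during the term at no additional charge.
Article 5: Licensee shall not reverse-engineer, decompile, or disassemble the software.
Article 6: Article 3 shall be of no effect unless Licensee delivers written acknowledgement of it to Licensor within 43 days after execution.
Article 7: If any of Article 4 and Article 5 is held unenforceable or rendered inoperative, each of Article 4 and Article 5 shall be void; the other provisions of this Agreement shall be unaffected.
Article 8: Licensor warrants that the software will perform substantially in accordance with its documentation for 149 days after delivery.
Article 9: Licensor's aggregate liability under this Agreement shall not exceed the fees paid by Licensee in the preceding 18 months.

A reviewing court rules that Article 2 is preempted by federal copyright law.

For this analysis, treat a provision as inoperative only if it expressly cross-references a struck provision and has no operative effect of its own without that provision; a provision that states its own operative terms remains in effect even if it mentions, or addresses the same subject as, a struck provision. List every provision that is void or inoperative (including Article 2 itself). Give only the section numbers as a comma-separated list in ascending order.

2, 3, 6

Article 2 is struck. Article 3 operates only by reference to Article 2, so it falls with Article 2. Article 6 has no operative effect of its own apart from Article 3 and is therefore inoperative. Article 7 ties Article 4 and Article 5 together, but none of those is affected here; the remaining provisions continue in force under Article 7. Article 1, Article 4, Article 5, Article 7, Article 8, and Article 9 remain in effect.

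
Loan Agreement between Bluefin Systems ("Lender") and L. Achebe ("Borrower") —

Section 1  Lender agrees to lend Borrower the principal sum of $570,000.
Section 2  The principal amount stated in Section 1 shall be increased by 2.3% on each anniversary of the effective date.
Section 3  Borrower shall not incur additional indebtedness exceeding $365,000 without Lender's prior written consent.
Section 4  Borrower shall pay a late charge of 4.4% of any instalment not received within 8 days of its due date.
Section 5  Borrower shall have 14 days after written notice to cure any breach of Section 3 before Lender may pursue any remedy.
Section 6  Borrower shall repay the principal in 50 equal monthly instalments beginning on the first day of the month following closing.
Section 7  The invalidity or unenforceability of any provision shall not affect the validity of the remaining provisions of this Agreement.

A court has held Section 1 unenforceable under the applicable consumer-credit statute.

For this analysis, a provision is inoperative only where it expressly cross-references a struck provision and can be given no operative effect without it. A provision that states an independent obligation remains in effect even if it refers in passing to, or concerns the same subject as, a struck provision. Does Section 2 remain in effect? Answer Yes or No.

Section 1 is struck. Section 2 operates only by reference to Section 1, so it falls with Section 1. Section 7 is a severability clause and preserves every provision that can still be given independent effect. Section 3, Section 4, Section 5, Section 6, and Section 7 remain in effect. Section 2 is among the inoperative provisions, so the answer is no.

No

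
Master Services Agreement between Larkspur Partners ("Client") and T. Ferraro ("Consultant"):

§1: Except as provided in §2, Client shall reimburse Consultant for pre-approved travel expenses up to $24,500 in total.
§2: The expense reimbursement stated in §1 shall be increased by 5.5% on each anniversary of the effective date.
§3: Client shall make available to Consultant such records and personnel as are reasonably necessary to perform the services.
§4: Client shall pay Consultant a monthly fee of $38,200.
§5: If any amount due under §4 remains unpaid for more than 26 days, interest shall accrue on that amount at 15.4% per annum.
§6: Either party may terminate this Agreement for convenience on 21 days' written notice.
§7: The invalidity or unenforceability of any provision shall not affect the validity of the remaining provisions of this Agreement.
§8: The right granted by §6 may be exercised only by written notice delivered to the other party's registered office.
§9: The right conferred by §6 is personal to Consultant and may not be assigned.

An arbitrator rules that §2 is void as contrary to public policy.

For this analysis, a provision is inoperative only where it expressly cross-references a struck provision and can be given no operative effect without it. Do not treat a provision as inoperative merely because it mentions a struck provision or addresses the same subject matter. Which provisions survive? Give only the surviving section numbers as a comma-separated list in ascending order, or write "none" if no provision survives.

§2 is struck. §1 mentions §2 but its own obligation stands independently of §2, so §1 is not affected. Nothing else in the Agreement is defined by reference to §2. §7 is a severability clause and preserves every provision that can still be given independent effect. §1, §3, §4, §5, §6, §7, §8, and §9 remain in effect.

1, 3, 4, 5, 6, 7, 8, 9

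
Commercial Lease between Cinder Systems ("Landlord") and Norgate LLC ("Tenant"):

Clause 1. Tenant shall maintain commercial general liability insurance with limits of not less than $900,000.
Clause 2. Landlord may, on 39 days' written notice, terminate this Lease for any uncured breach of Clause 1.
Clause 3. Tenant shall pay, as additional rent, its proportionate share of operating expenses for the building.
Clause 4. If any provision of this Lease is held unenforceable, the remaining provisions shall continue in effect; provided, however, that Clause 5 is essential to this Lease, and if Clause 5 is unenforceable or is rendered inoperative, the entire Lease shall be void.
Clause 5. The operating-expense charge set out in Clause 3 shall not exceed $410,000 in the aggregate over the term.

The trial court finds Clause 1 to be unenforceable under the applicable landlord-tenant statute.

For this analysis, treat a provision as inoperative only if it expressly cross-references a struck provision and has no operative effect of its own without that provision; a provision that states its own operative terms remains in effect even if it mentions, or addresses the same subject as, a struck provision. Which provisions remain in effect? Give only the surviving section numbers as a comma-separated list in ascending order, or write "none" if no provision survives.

3, 4, 5

Clause 1 is struck. Clause 2 has no operative effect of its own apart from Clause 1 and is therefore inoperative. Clause 4 makes Clause 5 an essential term, but Clause 5 is unaffected, so the severability proviso in Clause 4 preserves the remaining provisions. Clause 3, Clause 4, and Clause 5 remain in effect.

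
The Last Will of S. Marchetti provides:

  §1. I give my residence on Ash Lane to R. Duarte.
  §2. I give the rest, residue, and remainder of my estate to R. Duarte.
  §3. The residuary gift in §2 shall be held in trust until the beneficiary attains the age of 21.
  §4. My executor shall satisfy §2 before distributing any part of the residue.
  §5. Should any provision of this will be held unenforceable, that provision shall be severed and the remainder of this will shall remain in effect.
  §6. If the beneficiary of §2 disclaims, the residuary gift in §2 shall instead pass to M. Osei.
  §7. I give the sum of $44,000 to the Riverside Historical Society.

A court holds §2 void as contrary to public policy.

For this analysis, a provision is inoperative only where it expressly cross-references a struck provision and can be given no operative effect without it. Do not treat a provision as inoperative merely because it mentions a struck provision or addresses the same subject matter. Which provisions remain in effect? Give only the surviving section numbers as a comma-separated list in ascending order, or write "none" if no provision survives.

§2 is struck. §3 merely fixes the trust for §2; with §2 gone it has nothing to operate on and falls away. §4 has no operative effect of its own apart from §2 and is therefore inoperative. The only function of §6 is the alternative disposition for §2, so it cannot stand once §2 is removed. Under the severability clause in §5, the remaining provisions continue in force. That leaves §1, §5, and §7 in effect.

1, 5, 7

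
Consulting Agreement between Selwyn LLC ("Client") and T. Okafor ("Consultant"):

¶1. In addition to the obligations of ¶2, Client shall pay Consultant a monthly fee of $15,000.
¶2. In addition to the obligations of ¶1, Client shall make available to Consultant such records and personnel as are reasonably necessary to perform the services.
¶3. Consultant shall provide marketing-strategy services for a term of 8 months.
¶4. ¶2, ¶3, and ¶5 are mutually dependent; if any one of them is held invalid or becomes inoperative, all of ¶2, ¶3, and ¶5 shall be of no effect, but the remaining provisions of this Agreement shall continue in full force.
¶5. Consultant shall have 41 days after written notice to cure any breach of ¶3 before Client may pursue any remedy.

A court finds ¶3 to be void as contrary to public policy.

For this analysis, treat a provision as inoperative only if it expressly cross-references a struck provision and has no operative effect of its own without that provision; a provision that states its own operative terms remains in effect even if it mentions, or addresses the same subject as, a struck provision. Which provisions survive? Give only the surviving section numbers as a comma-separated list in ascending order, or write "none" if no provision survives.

1, 4

¶3 is struck. The only function of ¶5 is the cure period for breach of ¶3, so it cannot stand once ¶3 is removed. Although ¶1 refers to ¶2, its operative terms do not depend on ¶2, so it remains in effect. ¶4 declares ¶2, ¶3, and ¶5 mutually dependent; since one of them has fallen, all of them are of no effect. That brings down ¶2 as well. The remainder continues in force under ¶4. The provisions still in force are ¶1 and ¶4.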